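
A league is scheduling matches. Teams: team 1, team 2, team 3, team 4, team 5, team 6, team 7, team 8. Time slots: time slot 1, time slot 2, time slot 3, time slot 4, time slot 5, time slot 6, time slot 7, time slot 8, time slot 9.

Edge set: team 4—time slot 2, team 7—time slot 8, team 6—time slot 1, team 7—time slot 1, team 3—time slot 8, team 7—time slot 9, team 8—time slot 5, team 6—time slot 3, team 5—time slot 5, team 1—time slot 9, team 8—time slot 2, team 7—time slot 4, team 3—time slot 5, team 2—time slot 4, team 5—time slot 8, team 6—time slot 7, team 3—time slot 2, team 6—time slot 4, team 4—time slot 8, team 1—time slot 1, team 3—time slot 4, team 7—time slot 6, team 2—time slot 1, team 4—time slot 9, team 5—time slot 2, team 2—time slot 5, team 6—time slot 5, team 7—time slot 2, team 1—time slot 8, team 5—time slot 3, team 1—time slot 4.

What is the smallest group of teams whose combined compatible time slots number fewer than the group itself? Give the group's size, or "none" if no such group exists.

A matching saturating every team exists, for instance team 1→time slot 8, team 2→time slot 5, team 3→time slot 4, team 4→time slot 9, team 5→time slot 3, team 6→time slot 7, team 7→time slot 1, team 8→time slot 2.
By Hall's marriage theorem, this means |N(S)| ≥ |S| for every subset S, so no violating subset exists.

none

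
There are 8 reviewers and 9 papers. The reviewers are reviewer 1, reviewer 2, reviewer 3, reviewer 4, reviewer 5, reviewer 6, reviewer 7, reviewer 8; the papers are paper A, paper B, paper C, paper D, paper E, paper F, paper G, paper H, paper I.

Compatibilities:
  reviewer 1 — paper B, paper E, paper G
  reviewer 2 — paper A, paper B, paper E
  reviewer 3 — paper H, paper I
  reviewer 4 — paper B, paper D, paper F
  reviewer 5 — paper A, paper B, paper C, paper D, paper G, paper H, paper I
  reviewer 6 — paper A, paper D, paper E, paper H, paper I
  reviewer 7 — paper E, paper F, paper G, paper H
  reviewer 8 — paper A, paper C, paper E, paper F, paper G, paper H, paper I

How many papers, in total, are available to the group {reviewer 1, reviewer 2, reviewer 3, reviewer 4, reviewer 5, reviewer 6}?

The union of neighbours of {reviewer 1, reviewer 2, reviewer 3, reviewer 4, reviewer 5, reviewer 6} is {paper A, paper B, paper C, paper D, paper E, paper F, paper G, paper H, paper I}, which has 9 elements.
Since |N(S)| = 9 ≥ |S| = 6, Hall's condition holds for this subset.

9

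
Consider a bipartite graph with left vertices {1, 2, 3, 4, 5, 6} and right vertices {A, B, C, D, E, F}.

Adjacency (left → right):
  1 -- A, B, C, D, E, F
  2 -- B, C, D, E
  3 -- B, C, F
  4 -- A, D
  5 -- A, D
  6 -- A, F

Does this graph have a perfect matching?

For example, pair 1–C, 2–E, 3–B, 4–A, 5–D, 6–F.
All 6 left vertices are covered.

Yes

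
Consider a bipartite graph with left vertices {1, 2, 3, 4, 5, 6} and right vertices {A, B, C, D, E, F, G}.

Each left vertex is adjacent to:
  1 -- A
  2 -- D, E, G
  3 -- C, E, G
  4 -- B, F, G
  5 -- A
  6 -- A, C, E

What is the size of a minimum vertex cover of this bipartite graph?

5

A maximum matching has 5 edges (e.g. 1–A, 2–D, 3–C, 4–B, 6–E).
By König's theorem the minimum vertex cover has the same size. One such cover is {2, 3, 4, 6, A}.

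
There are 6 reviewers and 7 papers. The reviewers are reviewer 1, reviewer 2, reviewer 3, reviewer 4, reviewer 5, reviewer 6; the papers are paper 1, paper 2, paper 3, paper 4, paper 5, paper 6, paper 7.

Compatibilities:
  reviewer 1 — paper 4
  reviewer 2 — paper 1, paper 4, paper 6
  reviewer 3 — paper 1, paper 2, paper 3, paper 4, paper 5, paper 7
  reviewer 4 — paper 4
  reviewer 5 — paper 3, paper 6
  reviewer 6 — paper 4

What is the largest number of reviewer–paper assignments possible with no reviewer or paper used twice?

For example, pair reviewer 1-paper 4, reviewer 2-paper 1, reviewer 3-paper 2, reviewer 5-paper 6.
The set {reviewer 1, reviewer 4, reviewer 6} has only 1 neighbour ({paper 4}), so by Hall's theorem at most 4 of the 6 reviewers can be matched.

4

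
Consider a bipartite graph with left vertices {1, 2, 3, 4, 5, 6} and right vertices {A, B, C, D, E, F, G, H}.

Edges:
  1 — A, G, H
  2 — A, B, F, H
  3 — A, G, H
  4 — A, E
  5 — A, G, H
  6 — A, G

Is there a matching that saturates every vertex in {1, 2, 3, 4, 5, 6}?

The set {1, 3, 5, 6} has only 3 neighbours ({A, G, H}), so by Hall's theorem at most 5 of the 6 left vertices can be matched.
Hence no matching covers every left vertex.

No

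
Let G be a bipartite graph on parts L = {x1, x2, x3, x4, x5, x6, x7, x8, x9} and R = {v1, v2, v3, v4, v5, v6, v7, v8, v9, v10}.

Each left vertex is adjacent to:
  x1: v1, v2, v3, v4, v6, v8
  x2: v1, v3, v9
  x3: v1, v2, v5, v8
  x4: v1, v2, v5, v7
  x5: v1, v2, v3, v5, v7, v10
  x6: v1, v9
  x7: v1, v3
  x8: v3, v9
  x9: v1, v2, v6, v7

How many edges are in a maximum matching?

For example, pair x1→v6, x2→v3, x3→v8, x4→v7, x5→v10, x6→v9, x7→v1, x9→v2.
The set {x2, x6, x7, x8} has only 3 neighbours ({v1, v3, v9}), so by Hall's theorem at most 8 of the 9 left vertices can be matched.

8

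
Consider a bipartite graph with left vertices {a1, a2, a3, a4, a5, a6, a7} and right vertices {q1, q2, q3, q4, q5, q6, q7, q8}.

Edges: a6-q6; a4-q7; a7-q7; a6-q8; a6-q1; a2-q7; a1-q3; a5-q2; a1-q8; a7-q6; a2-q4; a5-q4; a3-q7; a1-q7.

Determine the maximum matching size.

One maximum matching: a1–q3, a2–q4, a3–q7, a5–q2, a6–q8, a7–q6.
The set {a3, a4} has only 1 neighbour ({q7}), so by Hall's theorem at most 6 of the 7 left vertices can be matched.

6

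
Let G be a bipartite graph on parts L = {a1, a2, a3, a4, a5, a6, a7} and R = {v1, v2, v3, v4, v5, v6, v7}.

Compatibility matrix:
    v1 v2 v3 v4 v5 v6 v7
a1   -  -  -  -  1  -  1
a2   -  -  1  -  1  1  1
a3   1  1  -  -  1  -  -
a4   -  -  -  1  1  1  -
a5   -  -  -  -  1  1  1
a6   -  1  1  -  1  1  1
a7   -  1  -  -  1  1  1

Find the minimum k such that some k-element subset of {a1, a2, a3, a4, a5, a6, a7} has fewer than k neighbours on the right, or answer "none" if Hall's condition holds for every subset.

none

A matching saturating every left vertex exists, for instance a1→v5, a2→v7, a3→v1, a4→v4, a5→v6, a6→v3, a7→v2.
By Hall's marriage theorem, this means |N(S)| ≥ |S| for every subset S, so no violating subset exists.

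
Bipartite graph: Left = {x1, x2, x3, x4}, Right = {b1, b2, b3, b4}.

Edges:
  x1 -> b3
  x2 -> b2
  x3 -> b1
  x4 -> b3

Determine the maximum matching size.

3

A valid assignment of size 3: x1-b3, x2-b2, x3-b1.
The set {x1, x4} has only 1 neighbour ({b3}), so by Hall's theorem at most 3 of the 4 left vertices can be matched.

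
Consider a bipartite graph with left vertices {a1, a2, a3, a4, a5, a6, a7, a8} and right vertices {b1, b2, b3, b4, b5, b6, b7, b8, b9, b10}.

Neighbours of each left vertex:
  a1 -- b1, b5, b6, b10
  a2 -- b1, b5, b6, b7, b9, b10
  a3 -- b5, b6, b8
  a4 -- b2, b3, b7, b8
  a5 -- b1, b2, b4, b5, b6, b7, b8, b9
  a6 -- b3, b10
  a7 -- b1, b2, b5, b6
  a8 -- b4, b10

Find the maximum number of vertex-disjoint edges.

One maximum matching: a1–b6, a2–b1, a3–b8, a4–b3, a5–b7, a6–b10, a7–b5, a8–b4.
All 8 left vertices are matched, so no larger matching exists.

8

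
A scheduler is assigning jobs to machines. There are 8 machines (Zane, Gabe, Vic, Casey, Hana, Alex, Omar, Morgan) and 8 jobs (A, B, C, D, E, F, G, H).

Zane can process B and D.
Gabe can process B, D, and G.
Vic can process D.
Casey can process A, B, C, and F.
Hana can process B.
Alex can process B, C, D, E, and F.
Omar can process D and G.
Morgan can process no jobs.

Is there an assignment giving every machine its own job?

No

The set {Zane, Gabe, Vic, Hana, Omar, Morgan} has only 3 neighbours ({B, D, G}), so by Hall's theorem at most 5 of the 8 machines can be matched.
Hence no matching covers every machine.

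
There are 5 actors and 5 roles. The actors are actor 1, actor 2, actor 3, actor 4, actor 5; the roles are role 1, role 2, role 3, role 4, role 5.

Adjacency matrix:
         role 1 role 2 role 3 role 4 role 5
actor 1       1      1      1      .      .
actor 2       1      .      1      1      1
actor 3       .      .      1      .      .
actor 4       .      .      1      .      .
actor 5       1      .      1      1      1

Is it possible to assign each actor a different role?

The set {actor 3, actor 4} has only 1 neighbour ({role 3}), so by Hall's theorem at most 4 of the 5 actors can be matched.
Hence no matching covers every actor.

No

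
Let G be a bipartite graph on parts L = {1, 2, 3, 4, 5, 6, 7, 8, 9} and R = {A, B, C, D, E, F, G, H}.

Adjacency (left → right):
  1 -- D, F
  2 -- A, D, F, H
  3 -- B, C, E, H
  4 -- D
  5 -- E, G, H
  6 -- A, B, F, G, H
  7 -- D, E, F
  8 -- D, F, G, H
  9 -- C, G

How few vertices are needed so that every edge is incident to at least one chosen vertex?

The 8 edges 1–F, 2–A, 3–C, 4–D, 5–G, 6–B, 7–E, 8–H form a matching, so any vertex cover needs at least 8 vertices (one per matched edge).
Conversely {A, B, C, D, E, F, G, H} meets every edge and has exactly 8 vertices, so 8 is optimal.

8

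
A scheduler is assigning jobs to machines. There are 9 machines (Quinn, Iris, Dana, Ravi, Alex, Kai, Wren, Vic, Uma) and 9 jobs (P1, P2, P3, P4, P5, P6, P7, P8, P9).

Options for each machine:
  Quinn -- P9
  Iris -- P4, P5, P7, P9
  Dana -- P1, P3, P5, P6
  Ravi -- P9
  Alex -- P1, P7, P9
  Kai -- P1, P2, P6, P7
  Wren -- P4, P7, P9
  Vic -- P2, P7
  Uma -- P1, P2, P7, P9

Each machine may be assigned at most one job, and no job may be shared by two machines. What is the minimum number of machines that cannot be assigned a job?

A valid assignment of size 8: Quinn→P9, Iris→P5, Dana→P3, Alex→P7, Kai→P6, Wren→P4, Vic→P2, Uma→P1.
The set {Quinn, Ravi} has only 1 neighbour ({P9}), so by Hall's theorem at most 8 of the 9 machines can be matched.
That matches 8 of the 9, leaving 1 unmatched; no matching can do better.

1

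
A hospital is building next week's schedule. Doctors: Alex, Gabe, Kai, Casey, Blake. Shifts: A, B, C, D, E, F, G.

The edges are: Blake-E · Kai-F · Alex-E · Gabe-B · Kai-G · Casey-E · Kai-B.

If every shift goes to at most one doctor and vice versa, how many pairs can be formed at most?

A valid assignment of size 3: Alex-E, Gabe-B, Kai-F.
The set {Alex, Casey, Blake} has only 1 neighbour ({E}), so by Hall's theorem at most 3 of the 5 doctors can be matched.

3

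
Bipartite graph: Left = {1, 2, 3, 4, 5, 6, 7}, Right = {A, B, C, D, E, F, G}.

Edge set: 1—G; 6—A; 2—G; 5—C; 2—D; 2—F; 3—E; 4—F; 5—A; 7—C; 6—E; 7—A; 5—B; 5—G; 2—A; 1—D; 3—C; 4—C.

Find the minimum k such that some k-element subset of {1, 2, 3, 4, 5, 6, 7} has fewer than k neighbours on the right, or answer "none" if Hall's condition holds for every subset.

none

A matching saturating every left vertex exists, for instance 1→G, 2→D, 3→E, 4→F, 5→B, 6→A, 7→C.
By Hall's marriage theorem, this means |N(S)| ≥ |S| for every subset S, so no violating subset exists.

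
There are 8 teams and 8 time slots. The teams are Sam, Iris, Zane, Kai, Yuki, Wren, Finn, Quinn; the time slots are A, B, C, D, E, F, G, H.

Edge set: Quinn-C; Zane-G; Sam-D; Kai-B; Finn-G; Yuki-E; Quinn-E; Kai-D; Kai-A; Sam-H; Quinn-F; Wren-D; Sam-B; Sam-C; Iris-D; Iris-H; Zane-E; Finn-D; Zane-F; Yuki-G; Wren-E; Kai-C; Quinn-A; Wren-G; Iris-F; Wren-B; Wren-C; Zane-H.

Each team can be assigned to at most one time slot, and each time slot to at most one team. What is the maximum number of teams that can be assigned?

8

For example, pair Sam→B, Iris→F, Zane→H, Kai→A, Yuki→G, Wren→C, Finn→D, Quinn→E.
All 8 teams are matched, so no larger matching exists.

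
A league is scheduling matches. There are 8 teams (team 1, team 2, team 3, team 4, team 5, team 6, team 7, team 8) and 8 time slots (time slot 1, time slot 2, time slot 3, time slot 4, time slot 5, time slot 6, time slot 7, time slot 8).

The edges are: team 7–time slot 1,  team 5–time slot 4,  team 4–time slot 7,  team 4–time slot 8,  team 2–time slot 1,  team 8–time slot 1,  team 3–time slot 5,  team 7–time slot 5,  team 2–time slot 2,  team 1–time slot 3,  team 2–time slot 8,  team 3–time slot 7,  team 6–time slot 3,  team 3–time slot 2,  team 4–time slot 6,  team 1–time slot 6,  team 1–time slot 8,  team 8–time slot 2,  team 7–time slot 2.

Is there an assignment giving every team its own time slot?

Yes

One maximum matching: team 1-time slot 6, team 2-time slot 1, team 3-time slot 7, team 4-time slot 8, team 5-time slot 4, team 6-time slot 3, team 7-time slot 5, team 8-time slot 2.
Every team is matched, so this is a perfect matching.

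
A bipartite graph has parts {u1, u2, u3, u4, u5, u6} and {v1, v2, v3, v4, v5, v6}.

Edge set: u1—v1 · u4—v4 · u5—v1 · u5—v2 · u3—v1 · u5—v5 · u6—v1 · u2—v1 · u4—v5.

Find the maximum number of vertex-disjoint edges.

3

For example, pair u1→v1, u4→v4, u5→v2.
The set {u1, u2, u3, u6} has only 1 neighbour ({v1}), so by Hall's theorem at most 3 of the 6 left vertices can be matched.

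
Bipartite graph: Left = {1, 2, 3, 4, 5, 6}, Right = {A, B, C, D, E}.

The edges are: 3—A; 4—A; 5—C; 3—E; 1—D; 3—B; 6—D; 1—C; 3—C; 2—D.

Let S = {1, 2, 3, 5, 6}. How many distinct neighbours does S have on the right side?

5

The union of neighbours of {1, 2, 3, 5, 6} is {A, B, C, D, E}, which has 5 elements.
Since |N(S)| = 5 ≥ |S| = 5, Hall's condition holds for this subset.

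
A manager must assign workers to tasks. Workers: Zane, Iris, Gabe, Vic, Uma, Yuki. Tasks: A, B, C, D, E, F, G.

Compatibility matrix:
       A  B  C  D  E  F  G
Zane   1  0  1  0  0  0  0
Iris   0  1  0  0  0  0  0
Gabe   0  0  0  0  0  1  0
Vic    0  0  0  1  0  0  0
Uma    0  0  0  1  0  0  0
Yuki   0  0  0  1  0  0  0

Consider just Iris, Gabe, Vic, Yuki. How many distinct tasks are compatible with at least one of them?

3

The union of neighbours of {Iris, Gabe, Vic, Yuki} is {B, D, F}, which has 3 elements.
Since |N(S)| = 3 < |S| = 4, Hall's condition fails for this subset.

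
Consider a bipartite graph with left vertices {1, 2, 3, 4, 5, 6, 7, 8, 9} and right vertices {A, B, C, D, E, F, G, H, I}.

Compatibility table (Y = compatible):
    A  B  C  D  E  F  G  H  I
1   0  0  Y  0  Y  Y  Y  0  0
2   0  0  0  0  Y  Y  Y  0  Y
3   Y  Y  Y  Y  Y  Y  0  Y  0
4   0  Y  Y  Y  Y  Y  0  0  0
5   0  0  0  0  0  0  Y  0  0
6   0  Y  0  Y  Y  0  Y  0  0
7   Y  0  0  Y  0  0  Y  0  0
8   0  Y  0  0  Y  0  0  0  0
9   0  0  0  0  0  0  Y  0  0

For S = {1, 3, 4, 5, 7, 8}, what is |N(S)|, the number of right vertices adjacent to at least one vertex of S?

The union of neighbours of {1, 3, 4, 5, 7, 8} is {A, B, C, D, E, F, G, H}, which has 8 elements.
Since |N(S)| = 8 ≥ |S| = 6, Hall's condition holds for this subset.

8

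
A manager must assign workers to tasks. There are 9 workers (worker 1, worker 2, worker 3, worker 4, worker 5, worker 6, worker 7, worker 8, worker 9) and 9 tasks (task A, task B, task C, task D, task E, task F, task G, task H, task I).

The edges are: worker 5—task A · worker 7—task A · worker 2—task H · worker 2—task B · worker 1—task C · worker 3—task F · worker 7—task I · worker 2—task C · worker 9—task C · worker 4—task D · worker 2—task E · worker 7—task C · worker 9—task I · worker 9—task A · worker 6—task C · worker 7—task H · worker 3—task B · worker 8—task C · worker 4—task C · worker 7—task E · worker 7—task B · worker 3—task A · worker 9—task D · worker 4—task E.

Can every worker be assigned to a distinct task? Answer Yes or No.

No

The set {worker 1, worker 6, worker 8} has only 1 neighbour ({task C}), so by Hall's theorem at most 7 of the 9 workers can be matched.
Hence no matching covers every worker.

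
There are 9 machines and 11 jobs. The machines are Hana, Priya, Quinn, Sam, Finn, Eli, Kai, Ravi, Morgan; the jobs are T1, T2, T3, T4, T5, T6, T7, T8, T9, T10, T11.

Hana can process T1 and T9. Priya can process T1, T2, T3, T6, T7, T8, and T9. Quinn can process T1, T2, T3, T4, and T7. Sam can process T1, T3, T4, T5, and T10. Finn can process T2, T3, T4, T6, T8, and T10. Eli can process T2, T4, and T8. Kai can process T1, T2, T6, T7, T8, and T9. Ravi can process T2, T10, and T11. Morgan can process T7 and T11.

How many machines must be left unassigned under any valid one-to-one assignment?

A valid assignment of size 9: Hana→T9, Priya→T3, Quinn→T4, Sam→T10, Finn→T8, Eli→T2, Kai→T6, Ravi→T11, Morgan→T7.
This saturates every machine, so 9 is the maximum.
That matches 9 of the 9, leaving 0 unmatched; no matching can do better.

0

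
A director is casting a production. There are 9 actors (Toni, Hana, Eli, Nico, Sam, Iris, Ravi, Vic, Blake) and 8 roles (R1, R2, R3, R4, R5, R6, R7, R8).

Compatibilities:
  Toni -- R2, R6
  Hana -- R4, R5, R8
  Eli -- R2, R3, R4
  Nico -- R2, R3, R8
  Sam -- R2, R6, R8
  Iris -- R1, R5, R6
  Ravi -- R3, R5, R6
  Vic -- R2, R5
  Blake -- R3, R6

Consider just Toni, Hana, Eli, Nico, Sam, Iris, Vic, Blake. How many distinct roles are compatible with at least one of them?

7

The union of neighbours of {Toni, Hana, Eli, Nico, Sam, Iris, Vic, Blake} is {R1, R2, R3, R4, R5, R6, R8}, which has 7 elements.
Since |N(S)| = 7 < |S| = 8, Hall's condition fails for this subset.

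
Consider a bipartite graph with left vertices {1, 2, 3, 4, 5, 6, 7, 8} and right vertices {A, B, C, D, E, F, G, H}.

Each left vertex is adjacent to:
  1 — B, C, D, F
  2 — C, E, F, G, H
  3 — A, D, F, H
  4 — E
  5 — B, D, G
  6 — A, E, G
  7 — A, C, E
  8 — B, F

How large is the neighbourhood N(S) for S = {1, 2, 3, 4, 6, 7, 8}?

8

The union of neighbours of {1, 2, 3, 4, 6, 7, 8} is {A, B, C, D, E, F, G, H}, which has 8 elements.
Since |N(S)| = 8 ≥ |S| = 7, Hall's condition holds for this subset.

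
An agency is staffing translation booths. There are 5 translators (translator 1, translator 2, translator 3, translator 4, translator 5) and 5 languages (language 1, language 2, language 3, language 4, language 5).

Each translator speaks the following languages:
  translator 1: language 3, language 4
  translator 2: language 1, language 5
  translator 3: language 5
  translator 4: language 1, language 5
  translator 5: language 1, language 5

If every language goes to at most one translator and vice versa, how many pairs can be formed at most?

One maximum matching: translator 1-language 4, translator 2-language 1, translator 3-language 5.
The set {translator 2, translator 3, translator 4, translator 5} has only 2 neighbours ({language 1, language 5}), so by Hall's theorem at most 3 of the 5 translators can be matched.

3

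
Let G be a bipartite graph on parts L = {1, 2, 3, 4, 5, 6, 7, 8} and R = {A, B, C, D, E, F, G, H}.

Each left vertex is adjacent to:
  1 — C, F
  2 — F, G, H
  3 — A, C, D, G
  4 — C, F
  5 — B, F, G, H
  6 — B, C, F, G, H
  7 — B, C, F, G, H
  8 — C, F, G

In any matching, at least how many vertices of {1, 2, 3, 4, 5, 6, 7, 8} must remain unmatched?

For example, pair 1→C, 2→H, 3→D, 4→F, 5→B, 6→G.
The set {1, 2, 4, 5, 6, 7, 8} has only 5 neighbours ({B, C, F, G, H}), so by Hall's theorem at most 6 of the 8 left vertices can be matched.
That matches 6 of the 8, leaving 2 unmatched; no matching can do better.

2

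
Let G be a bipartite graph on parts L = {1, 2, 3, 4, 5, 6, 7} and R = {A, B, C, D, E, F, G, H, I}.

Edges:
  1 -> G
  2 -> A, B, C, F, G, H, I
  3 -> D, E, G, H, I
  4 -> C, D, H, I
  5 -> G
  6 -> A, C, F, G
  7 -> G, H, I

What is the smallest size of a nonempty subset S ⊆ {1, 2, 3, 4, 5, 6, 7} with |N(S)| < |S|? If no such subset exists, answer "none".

Take S = {1, 5}. Its neighbourhood is {G}, so |N(S)| = 1 < |S| = 2.
No single vertex violates Hall's condition since each has at least one neighbour, so 2 is the minimum.

2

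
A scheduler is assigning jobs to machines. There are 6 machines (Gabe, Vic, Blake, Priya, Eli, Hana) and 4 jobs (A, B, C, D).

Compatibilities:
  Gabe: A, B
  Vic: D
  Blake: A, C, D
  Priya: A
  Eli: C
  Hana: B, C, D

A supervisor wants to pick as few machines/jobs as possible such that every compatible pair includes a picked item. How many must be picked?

The 4 edges Gabe–B, Vic–D, Blake–C, Priya–A form a matching, so any vertex cover needs at least 4 vertices (one per matched edge).
Conversely {A, B, C, D} meets every edge and has exactly 4 vertices, so 4 is optimal.

4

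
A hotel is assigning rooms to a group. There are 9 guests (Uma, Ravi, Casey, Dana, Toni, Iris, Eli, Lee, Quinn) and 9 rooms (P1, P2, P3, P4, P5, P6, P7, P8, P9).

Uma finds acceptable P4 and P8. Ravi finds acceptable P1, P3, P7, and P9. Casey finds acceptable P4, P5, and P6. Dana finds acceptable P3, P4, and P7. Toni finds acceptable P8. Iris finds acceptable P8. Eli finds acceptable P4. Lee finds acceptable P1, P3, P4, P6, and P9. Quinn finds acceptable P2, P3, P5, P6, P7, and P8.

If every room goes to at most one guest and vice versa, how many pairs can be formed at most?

For example, pair Uma→P4, Ravi→P1, Casey→P5, Dana→P7, Toni→P8, Lee→P6, Quinn→P3.
The set {Uma, Toni, Iris, Eli} has only 2 neighbours ({P4, P8}), so by Hall's theorem at most 7 of the 9 guests can be matched.

7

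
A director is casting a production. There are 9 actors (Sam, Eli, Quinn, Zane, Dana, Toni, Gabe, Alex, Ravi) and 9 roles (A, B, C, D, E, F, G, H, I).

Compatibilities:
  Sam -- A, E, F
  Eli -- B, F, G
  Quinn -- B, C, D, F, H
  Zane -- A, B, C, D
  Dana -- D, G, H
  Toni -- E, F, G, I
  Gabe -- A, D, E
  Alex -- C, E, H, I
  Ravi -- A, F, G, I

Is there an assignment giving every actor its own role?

Yes

One maximum matching: Sam–A, Eli–B, Quinn–H, Zane–C, Dana–G, Toni–E, Gabe–D, Alex–I, Ravi–F.
All 9 actors are covered.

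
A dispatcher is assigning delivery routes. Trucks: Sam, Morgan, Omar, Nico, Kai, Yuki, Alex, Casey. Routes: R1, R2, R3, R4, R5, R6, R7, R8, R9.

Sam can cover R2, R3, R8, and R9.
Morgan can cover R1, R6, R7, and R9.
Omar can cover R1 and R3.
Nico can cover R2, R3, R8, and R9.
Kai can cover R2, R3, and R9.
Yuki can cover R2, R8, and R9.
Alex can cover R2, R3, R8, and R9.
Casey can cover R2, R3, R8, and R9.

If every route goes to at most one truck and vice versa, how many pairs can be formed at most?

For example, pair Sam-R3, Morgan-R7, Omar-R1, Nico-R2, Kai-R9, Yuki-R8.
The set {Sam, Nico, Kai, Yuki, Alex, Casey} has only 4 neighbours ({R2, R3, R8, R9}), so by Hall's theorem at most 6 of the 8 trucks can be matched.

6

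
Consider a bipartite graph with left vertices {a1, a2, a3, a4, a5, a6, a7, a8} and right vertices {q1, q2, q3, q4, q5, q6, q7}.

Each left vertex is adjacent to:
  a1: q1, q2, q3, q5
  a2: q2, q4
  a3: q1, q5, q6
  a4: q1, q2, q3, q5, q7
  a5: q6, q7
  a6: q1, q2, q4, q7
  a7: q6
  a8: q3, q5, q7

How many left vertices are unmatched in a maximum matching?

One maximum matching: a1→q2, a2→q4, a3→q5, a4→q3, a5→q7, a6→q1, a7→q6.
The set {a1, a2, a3, a4, a5, a6, a7, a8} has only 7 neighbours ({q1, q2, q3, q4, q5, q6, q7}), so by Hall's theorem at most 7 of the 8 left vertices can be matched.
That matches 7 of the 8, leaving 1 unmatched; no matching can do better.

1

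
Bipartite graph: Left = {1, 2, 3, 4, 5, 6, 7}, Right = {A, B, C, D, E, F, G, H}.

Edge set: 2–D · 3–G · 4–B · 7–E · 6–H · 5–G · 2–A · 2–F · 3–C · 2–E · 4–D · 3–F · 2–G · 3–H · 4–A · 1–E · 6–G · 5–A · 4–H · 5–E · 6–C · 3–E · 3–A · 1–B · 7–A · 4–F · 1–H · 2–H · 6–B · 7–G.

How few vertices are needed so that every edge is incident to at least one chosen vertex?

7

{1, 2, 3, 4, 5, 6, 7} is a vertex cover of size 7: every edge has an endpoint in this set.
No smaller cover exists because 1–B, 2–H, 3–A, 4–F, 5–G, 6–C, 7–E is a matching of size 7, and a cover must include an endpoint of each of these disjoint edges (König's theorem).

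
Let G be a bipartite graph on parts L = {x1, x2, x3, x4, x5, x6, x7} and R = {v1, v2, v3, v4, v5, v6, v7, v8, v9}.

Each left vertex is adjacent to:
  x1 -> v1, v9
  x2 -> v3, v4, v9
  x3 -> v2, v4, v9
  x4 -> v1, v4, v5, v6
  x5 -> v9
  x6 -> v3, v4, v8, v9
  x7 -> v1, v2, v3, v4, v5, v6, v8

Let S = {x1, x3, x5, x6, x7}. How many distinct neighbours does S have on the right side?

The union of neighbours of {x1, x3, x5, x6, x7} is {v1, v2, v3, v4, v5, v6, v8, v9}, which has 8 elements.
Since |N(S)| = 8 ≥ |S| = 5, Hall's condition holds for this subset.

8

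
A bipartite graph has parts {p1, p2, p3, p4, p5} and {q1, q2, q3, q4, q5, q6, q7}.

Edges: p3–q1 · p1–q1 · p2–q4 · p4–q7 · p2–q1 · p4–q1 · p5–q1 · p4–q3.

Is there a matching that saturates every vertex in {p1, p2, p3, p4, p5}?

No

The set {p1, p3, p5} has only 1 neighbour ({q1}), so by Hall's theorem at most 3 of the 5 left vertices can be matched.
Hence no matching covers every left vertex.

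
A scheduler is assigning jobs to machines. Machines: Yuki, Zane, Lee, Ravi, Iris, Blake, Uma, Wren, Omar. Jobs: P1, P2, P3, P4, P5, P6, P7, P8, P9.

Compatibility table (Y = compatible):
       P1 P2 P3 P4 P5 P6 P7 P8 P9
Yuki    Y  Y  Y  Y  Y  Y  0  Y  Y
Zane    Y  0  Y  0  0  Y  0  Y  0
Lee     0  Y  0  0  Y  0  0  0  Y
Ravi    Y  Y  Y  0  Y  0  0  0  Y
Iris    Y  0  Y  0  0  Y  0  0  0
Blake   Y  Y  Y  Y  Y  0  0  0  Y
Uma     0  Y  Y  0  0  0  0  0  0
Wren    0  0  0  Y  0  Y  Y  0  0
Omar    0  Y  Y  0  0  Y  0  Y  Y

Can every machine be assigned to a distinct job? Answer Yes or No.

Yes

One maximum matching: Yuki-P4, Zane-P8, Lee-P5, Ravi-P9, Iris-P6, Blake-P1, Uma-P2, Wren-P7, Omar-P3.
All 9 machines are covered.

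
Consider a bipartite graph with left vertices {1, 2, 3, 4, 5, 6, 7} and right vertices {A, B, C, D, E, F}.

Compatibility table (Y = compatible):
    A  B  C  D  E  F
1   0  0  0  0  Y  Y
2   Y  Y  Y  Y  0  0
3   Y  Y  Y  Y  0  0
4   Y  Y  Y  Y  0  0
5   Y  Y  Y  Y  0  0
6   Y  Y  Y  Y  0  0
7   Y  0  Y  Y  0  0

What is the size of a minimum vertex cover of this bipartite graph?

5

The 5 edges 1–E, 2–A, 3–D, 4–C, 5–B form a matching, so any vertex cover needs at least 5 vertices (one per matched edge).
Conversely {1, A, B, C, D} meets every edge and has exactly 5 vertices, so 5 is optimal.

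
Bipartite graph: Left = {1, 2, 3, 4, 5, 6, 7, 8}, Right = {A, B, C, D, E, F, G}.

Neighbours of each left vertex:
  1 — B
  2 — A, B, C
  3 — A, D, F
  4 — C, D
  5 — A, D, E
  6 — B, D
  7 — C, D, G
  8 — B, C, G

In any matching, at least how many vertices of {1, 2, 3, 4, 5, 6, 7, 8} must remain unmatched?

For example, pair 1-B, 2-A, 3-F, 4-C, 5-E, 6-D, 7-G.
The set {1, 4, 6, 7, 8} has only 4 neighbours ({B, C, D, G}), so by Hall's theorem at most 7 of the 8 left vertices can be matched.
That matches 7 of the 8, leaving 1 unmatched; no matching can do better.

1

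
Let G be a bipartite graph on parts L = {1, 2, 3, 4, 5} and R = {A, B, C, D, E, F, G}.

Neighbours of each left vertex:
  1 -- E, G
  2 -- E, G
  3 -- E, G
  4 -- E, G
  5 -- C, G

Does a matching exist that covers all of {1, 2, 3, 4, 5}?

No

The set {1, 2, 3, 4} has only 2 neighbours ({E, G}), so by Hall's theorem at most 3 of the 5 left vertices can be matched.
Hence no matching covers every left vertex.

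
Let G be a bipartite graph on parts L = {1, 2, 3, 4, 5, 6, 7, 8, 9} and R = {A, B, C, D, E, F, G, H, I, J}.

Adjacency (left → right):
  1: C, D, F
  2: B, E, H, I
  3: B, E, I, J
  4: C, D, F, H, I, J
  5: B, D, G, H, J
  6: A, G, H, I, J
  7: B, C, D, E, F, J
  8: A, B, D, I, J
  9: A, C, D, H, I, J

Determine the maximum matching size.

A valid assignment of size 9: 1–C, 2–B, 3–I, 4–F, 5–H, 6–G, 7–E, 8–A, 9–J.
This saturates every left vertex, so 9 is the maximum.

9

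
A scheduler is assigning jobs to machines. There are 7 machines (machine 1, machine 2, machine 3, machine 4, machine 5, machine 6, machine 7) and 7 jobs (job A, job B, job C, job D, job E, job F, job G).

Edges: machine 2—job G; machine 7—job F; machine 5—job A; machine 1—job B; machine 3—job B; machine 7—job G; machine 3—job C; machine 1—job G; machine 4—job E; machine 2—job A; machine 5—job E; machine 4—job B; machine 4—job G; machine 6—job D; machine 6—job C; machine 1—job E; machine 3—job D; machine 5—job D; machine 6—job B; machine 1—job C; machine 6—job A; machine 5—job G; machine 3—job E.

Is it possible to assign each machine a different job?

Yes

One maximum matching: machine 1-job C, machine 2-job G, machine 3-job E, machine 4-job B, machine 5-job D, machine 6-job A, machine 7-job F.
Every machine is matched, so this is a perfect matching.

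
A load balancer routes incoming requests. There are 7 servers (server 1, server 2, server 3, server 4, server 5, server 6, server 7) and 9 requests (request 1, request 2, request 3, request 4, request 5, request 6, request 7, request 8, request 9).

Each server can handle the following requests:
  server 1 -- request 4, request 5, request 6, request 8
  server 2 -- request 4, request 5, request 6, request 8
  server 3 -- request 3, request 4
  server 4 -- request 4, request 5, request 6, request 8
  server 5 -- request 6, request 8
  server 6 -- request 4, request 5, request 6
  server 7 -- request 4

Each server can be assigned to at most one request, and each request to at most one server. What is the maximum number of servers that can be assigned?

A valid assignment of size 5: server 1–request 8, server 2–request 5, server 3–request 3, server 4–request 4, server 5–request 6.
The set {server 1, server 2, server 4, server 5, server 6, server 7} has only 4 neighbours ({request 4, request 5, request 6, request 8}), so by Hall's theorem at most 5 of the 7 servers can be matched.

5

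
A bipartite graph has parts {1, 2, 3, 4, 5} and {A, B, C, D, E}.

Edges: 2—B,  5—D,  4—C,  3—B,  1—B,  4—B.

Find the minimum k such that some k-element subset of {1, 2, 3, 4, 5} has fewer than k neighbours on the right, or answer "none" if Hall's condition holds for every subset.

Take S = {1, 2}. Its neighbourhood is {B}, so |N(S)| = 1 < |S| = 2.
No single vertex violates Hall's condition since each has at least one neighbour, so 2 is the minimum.

2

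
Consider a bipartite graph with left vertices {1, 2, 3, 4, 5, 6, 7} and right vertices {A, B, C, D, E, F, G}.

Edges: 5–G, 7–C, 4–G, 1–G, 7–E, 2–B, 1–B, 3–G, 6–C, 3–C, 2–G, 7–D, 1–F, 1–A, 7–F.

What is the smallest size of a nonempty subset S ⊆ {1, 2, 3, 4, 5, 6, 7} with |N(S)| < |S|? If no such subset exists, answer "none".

2

Take S = {4, 5}. Its neighbourhood is {G}, so |N(S)| = 1 < |S| = 2.
No single vertex violates Hall's condition since each has at least one neighbour, so 2 is the minimum.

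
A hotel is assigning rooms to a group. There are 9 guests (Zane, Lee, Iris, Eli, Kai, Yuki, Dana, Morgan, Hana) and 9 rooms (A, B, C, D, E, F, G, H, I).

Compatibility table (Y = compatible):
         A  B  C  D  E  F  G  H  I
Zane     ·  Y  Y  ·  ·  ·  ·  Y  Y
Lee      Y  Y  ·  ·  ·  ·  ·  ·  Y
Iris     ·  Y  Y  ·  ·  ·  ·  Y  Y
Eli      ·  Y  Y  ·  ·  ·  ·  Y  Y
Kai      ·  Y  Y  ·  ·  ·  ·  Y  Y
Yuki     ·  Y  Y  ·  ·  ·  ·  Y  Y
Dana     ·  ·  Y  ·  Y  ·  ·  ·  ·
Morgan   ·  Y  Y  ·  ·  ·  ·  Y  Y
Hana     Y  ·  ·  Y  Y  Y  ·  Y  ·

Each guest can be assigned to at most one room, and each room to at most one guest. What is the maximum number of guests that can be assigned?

A valid assignment of size 7: Zane→I, Lee→A, Iris→H, Eli→C, Kai→B, Dana→E, Hana→F.
The set {Zane, Iris, Eli, Kai, Yuki, Morgan} has only 4 neighbours ({B, C, H, I}), so by Hall's theorem at most 7 of the 9 guests can be matched.

7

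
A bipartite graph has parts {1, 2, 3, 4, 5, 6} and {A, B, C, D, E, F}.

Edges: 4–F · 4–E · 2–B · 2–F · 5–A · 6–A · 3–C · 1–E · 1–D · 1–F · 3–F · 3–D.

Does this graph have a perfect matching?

No

The set {5, 6} has only 1 neighbour ({A}), so by Hall's theorem at most 5 of the 6 left vertices can be matched.
Hence no matching covers every left vertex.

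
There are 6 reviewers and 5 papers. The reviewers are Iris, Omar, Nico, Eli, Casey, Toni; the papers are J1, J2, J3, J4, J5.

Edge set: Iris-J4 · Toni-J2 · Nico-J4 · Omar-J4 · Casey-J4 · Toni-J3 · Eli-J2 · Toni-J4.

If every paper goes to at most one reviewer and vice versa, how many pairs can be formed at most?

For example, pair Iris→J4, Eli→J2, Toni→J3.
The set {Iris, Omar, Nico, Casey} has only 1 neighbour ({J4}), so by Hall's theorem at most 3 of the 6 reviewers can be matched.

3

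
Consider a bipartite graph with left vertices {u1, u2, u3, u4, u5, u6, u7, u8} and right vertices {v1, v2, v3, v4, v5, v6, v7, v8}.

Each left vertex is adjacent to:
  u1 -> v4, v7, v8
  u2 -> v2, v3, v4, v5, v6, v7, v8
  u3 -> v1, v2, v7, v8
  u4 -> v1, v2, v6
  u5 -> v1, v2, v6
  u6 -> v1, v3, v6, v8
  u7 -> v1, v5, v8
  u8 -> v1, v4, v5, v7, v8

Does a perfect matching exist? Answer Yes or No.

Yes

One maximum matching: u1–v4, u2–v5, u3–v7, u4–v2, u5–v6, u6–v3, u7–v8, u8–v1.
All 8 left vertices are covered.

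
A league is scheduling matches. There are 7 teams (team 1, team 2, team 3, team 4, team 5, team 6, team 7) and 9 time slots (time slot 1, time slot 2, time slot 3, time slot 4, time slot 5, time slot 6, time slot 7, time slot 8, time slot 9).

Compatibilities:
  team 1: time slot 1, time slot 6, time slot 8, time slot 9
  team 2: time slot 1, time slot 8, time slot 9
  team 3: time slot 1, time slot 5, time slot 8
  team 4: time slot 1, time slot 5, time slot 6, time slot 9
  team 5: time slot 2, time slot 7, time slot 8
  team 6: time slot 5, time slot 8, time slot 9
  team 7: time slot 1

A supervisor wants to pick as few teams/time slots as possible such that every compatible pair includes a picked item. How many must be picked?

6

The 6 edges team 1–time slot 6, team 2–time slot 9, team 3–time slot 1, team 4–time slot 5, team 5–time slot 2, team 6–time slot 8 form a matching, so any vertex cover needs at least 6 vertices (one per matched edge).
Conversely {team 5, time slot 1, time slot 5, time slot 6, time slot 8, time slot 9} meets every edge and has exactly 6 vertices, so 6 is optimal.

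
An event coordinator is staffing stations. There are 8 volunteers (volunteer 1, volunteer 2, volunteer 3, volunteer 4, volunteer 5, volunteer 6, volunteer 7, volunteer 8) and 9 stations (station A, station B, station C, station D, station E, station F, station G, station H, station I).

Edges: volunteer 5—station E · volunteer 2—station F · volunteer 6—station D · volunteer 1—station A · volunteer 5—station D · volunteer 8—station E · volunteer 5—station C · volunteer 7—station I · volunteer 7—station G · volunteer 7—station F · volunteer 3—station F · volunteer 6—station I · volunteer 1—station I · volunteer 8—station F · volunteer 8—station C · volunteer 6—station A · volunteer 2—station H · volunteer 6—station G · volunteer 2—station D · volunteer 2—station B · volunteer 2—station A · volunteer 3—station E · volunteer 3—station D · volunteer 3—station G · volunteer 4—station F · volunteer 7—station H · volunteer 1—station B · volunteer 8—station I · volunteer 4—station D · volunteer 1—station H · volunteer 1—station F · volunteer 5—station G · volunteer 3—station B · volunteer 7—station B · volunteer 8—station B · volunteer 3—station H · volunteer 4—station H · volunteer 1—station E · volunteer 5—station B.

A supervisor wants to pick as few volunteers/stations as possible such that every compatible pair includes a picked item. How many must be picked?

8

A maximum matching has 8 edges (e.g. volunteer 1–station A, volunteer 2–station B, volunteer 3–station G, volunteer 4–station H, volunteer 5–station C, volunteer 6–station D, volunteer 7–station F, volunteer 8–station I).
By König's theorem the minimum vertex cover has the same size. One such cover is {volunteer 1, volunteer 2, volunteer 3, volunteer 4, volunteer 5, volunteer 6, volunteer 7, volunteer 8}.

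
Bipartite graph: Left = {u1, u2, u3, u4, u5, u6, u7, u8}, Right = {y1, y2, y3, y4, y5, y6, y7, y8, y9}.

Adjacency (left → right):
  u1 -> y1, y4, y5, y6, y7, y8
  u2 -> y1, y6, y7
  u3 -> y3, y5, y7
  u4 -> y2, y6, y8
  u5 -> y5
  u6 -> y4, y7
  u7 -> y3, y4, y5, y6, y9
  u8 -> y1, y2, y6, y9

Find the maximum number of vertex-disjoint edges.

A valid assignment of size 8: u1→y6, u2→y7, u3→y3, u4→y8, u5→y5, u6→y4, u7→y9, u8→y1.
This saturates every left vertex, so 8 is the maximum.

8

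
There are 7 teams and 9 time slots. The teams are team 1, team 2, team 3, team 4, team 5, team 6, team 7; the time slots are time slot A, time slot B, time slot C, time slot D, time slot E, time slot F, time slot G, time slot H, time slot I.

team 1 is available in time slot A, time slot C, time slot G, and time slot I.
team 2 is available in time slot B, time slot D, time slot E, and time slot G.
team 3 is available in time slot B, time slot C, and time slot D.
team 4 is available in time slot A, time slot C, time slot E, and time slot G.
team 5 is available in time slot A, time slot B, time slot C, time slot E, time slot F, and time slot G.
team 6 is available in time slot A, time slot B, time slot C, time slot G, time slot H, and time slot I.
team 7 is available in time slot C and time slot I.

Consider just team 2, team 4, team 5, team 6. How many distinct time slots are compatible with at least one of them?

The union of neighbours of {team 2, team 4, team 5, team 6} is {time slot A, time slot B, time slot C, time slot D, time slot E, time slot F, time slot G, time slot H, time slot I}, which has 9 elements.
Since |N(S)| = 9 ≥ |S| = 4, Hall's condition holds for this subset.

9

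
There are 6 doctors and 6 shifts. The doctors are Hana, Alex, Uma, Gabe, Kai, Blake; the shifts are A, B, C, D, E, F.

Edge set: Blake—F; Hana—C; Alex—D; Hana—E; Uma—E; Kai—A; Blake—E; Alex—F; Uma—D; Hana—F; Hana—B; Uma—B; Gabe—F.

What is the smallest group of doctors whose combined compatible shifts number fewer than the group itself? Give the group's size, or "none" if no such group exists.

A matching saturating every doctor exists, for instance Hana→C, Alex→D, Uma→B, Gabe→F, Kai→A, Blake→E.
By Hall's marriage theorem, this means |N(S)| ≥ |S| for every subset S, so no violating subset exists.

none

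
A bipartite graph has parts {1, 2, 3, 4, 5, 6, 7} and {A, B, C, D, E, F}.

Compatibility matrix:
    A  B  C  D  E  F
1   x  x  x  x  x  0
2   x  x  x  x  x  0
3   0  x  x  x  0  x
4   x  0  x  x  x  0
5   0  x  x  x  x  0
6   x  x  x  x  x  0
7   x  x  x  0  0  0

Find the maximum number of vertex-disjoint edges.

For example, pair 1→B, 2→E, 3→F, 4→D, 5→C, 6→A.
The set {1, 2, 4, 5, 6, 7} has only 5 neighbours ({A, B, C, D, E}), so by Hall's theorem at most 6 of the 7 left vertices can be matched.

6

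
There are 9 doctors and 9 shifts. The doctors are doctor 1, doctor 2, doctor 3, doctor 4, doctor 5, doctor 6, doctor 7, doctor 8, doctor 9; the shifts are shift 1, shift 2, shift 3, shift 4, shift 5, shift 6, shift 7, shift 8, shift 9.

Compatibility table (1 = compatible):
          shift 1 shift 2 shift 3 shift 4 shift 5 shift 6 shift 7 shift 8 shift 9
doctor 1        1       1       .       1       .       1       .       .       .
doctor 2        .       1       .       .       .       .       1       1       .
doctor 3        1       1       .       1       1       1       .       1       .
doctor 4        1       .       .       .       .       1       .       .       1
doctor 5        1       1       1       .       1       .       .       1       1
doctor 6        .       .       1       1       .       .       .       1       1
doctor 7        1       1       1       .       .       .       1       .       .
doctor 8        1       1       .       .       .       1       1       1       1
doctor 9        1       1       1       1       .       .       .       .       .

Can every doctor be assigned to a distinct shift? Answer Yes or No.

One maximum matching: doctor 1-shift 4, doctor 2-shift 7, doctor 3-shift 5, doctor 4-shift 9, doctor 5-shift 1, doctor 6-shift 8, doctor 7-shift 3, doctor 8-shift 6, doctor 9-shift 2.
All 9 doctors are covered.

Yes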